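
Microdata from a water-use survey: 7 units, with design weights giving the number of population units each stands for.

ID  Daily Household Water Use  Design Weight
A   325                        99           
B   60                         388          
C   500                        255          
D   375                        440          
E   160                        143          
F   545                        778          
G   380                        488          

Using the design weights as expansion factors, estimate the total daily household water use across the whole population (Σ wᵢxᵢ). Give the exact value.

Weighted total = 325×99 + 60×388 + 500×255 + 375×440 + 160×143 + 545×778 + 380×488
  = 32175 + 23280 + 127500 + 165000 + 22880 + 424010 + 185440 = 980285

980285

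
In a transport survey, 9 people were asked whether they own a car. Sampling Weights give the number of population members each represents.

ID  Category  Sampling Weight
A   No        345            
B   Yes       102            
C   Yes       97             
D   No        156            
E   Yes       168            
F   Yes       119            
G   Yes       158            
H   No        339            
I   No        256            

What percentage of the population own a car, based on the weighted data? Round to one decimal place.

37.0

Sum of weights for 'Yes' = 102 + 97 + 168 + 119 + 158 = 644
Total weight = 345 + 102 + 97 + 156 + 168 + 119 + 158 + 339 + 256 = 1740
Weighted proportion = 644 / 1740 = 0.37011494 → 37.011494%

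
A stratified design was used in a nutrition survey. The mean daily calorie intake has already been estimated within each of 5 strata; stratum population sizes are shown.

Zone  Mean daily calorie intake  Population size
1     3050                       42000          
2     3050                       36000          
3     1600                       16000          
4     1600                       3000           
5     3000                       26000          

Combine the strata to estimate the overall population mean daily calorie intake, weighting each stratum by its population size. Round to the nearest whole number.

Σ Nₕ·x̄ₕ = 3050×42000 + 3050×36000 + 1600×16000 + 1600×3000 + 3000×26000
  = 128100000 + 109800000 + 25600000 + 4800000 + 78000000 = 346300000
Σ Nₕ = 42000 + 36000 + 16000 + 3000 + 26000 = 123000
Overall mean = 346300000 / 123000 = 2815.4472

2815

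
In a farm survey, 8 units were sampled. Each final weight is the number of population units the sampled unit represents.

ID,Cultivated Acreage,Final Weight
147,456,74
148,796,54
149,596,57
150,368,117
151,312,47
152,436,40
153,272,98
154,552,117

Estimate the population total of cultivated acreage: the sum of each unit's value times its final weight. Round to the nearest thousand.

Weighted total = 456×74 + 796×54 + 596×57 + 368×117 + 312×47 + 436×40 + 272×98 + 552×117
  = 33744 + 42984 + 33972 + 43056 + 14664 + 17440 + 26656 + 64584 = 277100

277000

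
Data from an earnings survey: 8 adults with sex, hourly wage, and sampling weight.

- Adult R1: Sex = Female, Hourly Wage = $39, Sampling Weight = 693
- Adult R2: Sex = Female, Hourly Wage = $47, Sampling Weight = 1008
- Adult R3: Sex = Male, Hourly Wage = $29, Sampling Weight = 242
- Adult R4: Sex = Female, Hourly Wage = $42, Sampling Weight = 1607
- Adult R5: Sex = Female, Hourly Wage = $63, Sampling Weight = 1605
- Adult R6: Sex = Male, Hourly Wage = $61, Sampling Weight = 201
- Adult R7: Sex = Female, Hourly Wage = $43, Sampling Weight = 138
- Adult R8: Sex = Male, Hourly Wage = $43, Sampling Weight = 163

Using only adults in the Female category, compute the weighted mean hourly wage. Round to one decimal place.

Female rows: R1, R2, R4, R5, R7
Weighted sum = 39×693 + 47×1008 + 42×1607 + 63×1605 + 43×138
  = 248946
Sum of weights = 693 + 1008 + 1607 + 1605 + 138 = 5051
Weighted mean = 248946 / 5051 = 49.286478

49.3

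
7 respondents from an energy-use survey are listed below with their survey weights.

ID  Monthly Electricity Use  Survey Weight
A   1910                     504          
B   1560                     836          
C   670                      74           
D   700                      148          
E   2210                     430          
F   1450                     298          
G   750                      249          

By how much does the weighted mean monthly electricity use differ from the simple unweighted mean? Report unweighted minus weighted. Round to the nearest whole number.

Unweighted sum = 1910 + 1560 + 670 + 700 + 2210 + 1450 + 750 = 9250
Unweighted mean = 9250 / 7 = 1321.4286
Weighted sum = 1910×504 + 1560×836 + 670×74 + 700×148 + 2210×430 + 1450×298 + 750×249
  = 962640 + 1304160 + 49580 + 103600 + 950300 + 432100 + 186750 = 3989130
Sum of weights = 504 + 836 + 74 + 148 + 430 + 298 + 249 = 2539
Weighted mean = 3989130 / 2539 = 1571.1422
Difference (unweighted minus weighted) = -249.71361

-250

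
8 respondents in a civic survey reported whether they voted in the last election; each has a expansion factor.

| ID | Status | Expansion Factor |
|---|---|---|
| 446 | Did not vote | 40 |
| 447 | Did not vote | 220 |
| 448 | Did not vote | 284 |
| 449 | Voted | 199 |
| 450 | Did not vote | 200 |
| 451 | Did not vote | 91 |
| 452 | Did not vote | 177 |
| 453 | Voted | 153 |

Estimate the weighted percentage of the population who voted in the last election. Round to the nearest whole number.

Sum of weights for 'Voted' = 199 + 153 = 352
Total weight = 40 + 220 + 284 + 199 + 200 + 91 + 177 + 153 = 1364
Weighted proportion = 352 / 1364 = 0.25806452 → 25.806452%

26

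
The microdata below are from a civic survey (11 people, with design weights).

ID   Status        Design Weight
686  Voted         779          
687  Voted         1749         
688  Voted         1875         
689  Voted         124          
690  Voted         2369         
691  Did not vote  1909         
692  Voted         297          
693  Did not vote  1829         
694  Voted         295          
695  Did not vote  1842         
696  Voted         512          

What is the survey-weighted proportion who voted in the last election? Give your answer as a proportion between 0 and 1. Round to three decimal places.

0.589

Sum of weights for 'Voted' = 779 + 1749 + 1875 + 124 + 2369 + 297 + 295 + 512 = 8000
Total weight = 779 + 1749 + 1875 + 124 + 2369 + 1909 + 297 + 1829 + 295 + 1842 + 512 = 13580
Weighted proportion = 8000 / 13580 = 0.58910162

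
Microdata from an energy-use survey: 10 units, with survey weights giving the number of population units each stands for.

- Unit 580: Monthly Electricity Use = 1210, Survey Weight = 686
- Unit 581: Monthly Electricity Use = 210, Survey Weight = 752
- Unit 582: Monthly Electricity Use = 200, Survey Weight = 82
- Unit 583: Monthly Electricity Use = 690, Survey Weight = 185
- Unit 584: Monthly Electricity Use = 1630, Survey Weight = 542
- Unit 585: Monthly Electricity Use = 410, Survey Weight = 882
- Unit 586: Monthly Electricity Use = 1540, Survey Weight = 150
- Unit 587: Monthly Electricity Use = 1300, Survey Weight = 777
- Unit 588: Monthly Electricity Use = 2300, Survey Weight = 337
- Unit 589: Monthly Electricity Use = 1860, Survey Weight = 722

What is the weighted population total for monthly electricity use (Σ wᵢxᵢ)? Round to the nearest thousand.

Weighted total = 1210×686 + 210×752 + 200×82 + 690×185 + 1630×542 + 410×882 + 1540×150 + 1300×777 + 2300×337 + 1860×722
  = 5736230

5736000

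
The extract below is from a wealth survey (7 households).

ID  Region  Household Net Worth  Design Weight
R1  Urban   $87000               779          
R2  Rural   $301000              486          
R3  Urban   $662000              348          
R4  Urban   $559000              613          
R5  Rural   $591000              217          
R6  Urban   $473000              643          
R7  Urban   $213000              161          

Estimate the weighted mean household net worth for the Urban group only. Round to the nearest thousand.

385000

Urban rows: R1, R3, R4, R6, R7
Weighted sum = 979248000
Sum of weights = 2544
Weighted mean = 979248000 / 2544 = 384924.53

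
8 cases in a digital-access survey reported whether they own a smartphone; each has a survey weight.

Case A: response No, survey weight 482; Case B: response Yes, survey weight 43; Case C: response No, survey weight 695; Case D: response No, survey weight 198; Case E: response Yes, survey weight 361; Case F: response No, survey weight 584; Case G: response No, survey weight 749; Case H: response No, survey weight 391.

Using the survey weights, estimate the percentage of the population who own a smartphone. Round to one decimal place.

Sum of weights for 'Yes' = 43 + 361 = 404
Total weight = 482 + 43 + 695 + 198 + 361 + 584 + 749 + 391 = 3503
Weighted proportion = 404 / 3503 = 0.11532972 → 11.532972%

11.5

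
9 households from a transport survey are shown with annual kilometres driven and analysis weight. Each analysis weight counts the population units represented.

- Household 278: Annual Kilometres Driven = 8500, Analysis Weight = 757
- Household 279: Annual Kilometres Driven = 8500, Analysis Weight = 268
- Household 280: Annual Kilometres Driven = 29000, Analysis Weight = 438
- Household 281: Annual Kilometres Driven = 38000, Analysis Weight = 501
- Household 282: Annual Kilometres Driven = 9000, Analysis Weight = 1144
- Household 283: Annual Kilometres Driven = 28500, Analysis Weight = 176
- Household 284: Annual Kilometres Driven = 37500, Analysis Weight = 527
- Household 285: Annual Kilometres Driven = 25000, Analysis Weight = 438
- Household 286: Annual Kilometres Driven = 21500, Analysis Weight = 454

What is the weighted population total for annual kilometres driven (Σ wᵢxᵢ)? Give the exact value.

96238000

Weighted total = 8500×757 + 8500×268 + 29000×438 + 38000×501 + 9000×1144 + 28500×176 + 37500×527 + 25000×438 + 21500×454
  = 6434500 + 2278000 + 12702000 + 19038000 + 10296000 + 5016000 + 19762500 + 10950000 + 9761000 = 96238000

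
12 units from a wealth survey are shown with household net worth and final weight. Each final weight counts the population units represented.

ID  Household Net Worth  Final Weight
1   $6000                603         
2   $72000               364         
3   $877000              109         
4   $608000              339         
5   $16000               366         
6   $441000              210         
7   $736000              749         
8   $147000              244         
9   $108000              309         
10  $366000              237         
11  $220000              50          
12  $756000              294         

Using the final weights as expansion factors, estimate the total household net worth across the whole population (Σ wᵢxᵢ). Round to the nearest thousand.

1370507000

Weighted total = 6000×603 + 72000×364 + 877000×109 + 608000×339 + 16000×366 + 441000×210 + 736000×749 + 147000×244 + 108000×309 + 366000×237 + 220000×50 + 756000×294
  = 3618000 + 26208000 + 95593000 + 206112000 + 5856000 + 92610000 + 551264000 + 35868000 + 33372000 + 86742000 + 11000000 + 222264000 = 1370507000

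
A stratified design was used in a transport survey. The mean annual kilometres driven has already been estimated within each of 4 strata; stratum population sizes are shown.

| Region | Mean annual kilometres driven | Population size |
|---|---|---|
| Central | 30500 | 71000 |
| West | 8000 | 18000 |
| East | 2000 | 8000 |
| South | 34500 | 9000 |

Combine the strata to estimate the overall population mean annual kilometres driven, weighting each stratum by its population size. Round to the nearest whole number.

24868

Σ Nₕ·x̄ₕ = 30500×71000 + 8000×18000 + 2000×8000 + 34500×9000
  = 2636000000
Σ Nₕ = 71000 + 18000 + 8000 + 9000 = 106000
Overall mean = 2636000000 / 106000 = 24867.925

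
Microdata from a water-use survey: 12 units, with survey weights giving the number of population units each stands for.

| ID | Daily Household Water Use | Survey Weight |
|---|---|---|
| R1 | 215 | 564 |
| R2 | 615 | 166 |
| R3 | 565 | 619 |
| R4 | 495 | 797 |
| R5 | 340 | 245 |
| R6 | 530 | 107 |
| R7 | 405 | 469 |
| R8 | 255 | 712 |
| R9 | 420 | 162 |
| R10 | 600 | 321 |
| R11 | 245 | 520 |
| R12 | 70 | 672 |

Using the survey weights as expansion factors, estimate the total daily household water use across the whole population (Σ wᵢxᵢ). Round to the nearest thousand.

Weighted total = 215×564 + 615×166 + 565×619 + 495×797 + 340×245 + 530×107 + 405×469 + 255×712 + 420×162 + 600×321 + 245×520 + 70×672
  = 1914195

1914000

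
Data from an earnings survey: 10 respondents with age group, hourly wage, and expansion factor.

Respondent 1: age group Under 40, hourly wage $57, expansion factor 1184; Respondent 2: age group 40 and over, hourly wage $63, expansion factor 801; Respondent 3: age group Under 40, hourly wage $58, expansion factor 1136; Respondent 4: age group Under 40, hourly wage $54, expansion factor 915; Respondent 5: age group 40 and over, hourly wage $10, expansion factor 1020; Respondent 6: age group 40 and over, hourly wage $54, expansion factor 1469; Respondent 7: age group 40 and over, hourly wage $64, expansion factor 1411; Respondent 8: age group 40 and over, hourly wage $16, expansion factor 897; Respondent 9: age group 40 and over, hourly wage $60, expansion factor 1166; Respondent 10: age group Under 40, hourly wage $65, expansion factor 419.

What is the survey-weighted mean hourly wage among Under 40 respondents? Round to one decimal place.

57.5

Under 40 rows: 1, 3, 4, 10
Weighted sum = 57×1184 + 58×1136 + 54×915 + 65×419
  = 67488 + 65888 + 49410 + 27235 = 210021
Sum of weights = 3654
Weighted mean = 210021 / 3654 = 57.477011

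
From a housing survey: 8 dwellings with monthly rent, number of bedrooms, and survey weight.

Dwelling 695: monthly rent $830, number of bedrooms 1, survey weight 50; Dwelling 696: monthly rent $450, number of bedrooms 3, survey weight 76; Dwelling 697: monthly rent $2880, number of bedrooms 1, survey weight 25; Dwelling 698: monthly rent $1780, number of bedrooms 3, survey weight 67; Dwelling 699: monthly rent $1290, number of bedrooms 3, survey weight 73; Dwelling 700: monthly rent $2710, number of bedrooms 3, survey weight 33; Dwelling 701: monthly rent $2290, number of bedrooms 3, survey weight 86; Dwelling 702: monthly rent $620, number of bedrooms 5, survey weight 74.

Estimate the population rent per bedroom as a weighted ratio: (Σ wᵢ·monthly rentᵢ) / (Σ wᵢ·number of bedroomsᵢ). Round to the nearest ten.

480

Σ wᵢ·y = 830×50 + 450×76 + 2880×25 + 1780×67 + 1290×73 + 2710×33 + 2290×86 + 620×74
  = 41500 + 34200 + 72000 + 119260 + 94170 + 89430 + 196940 + 45880 = 693380
Σ wᵢ·x = 1×50 + 3×76 + 1×25 + 3×67 + 3×73 + 3×33 + 3×86 + 5×74
  = 1450
Ratio = 693380 / 1450 = 478.1931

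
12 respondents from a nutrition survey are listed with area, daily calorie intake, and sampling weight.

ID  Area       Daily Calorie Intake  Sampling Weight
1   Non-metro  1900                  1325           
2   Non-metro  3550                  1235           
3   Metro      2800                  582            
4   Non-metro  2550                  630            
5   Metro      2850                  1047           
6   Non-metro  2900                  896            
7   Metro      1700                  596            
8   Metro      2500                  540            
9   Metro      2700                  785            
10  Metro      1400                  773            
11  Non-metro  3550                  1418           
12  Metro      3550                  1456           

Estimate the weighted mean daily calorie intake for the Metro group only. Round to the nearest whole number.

2656

Metro rows: 3, 5, 7, 8, 9, 10, 12
Weighted sum = 2800×582 + 2850×1047 + 1700×596 + 2500×540 + 2700×785 + 1400×773 + 3550×1456
  = 1629600 + 2983950 + 1013200 + 1350000 + 2119500 + 1082200 + 5168800 = 15347250
Sum of weights = 582 + 1047 + 596 + 540 + 785 + 773 + 1456 = 5779
Weighted mean = 15347250 / 5779 = 2655.693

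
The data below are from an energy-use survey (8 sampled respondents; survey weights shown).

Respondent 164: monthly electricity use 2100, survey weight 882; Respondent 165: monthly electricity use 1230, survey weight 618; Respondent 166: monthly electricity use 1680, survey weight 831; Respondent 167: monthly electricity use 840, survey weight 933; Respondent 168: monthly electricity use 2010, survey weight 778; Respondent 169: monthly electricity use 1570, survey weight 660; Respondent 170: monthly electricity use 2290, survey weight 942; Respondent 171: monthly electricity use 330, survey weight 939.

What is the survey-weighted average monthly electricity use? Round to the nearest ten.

Weighted sum = 2100×882 + 1230×618 + 1680×831 + 840×933 + 2010×778 + 1570×660 + 2290×942 + 330×939
  = 1852200 + 760140 + 1396080 + 783720 + 1563780 + 1036200 + 2157180 + 309870 = 9859170
Sum of weights = 882 + 618 + 831 + 933 + 778 + 660 + 942 + 939 = 6583
Weighted mean = 9859170 / 6583 = 1497.6713

1500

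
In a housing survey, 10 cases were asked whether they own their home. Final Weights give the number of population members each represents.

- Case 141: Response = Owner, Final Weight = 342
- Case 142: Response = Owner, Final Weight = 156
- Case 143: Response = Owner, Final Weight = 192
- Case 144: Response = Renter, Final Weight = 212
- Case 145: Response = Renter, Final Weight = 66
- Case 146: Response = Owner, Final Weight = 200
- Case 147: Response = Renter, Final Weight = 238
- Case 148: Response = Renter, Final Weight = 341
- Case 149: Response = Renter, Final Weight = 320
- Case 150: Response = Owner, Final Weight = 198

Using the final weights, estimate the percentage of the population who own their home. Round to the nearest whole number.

48

Sum of weights for 'Owner' = 342 + 156 + 192 + 200 + 198 = 1088
Total weight = 2265
Weighted proportion = 1088 / 2265 = 0.4803532 → 48.03532%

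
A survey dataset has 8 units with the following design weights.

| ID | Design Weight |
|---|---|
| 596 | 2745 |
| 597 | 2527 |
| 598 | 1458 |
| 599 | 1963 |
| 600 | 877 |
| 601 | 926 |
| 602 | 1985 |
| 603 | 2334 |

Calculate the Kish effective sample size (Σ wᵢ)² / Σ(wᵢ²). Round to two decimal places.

Σ wᵢ = 2745 + 2527 + 1458 + 1963 + 877 + 926 + 1985 + 2334 = 14815
Σ wᵢ² = 7535025 + 6385729 + 2125764 + 3853369 + 769129 + 857476 + 3940225 + 5447556 = 30914273
n_eff = 14815² / 30914273 = 219484225 / 30914273 = 7.0997699

7.10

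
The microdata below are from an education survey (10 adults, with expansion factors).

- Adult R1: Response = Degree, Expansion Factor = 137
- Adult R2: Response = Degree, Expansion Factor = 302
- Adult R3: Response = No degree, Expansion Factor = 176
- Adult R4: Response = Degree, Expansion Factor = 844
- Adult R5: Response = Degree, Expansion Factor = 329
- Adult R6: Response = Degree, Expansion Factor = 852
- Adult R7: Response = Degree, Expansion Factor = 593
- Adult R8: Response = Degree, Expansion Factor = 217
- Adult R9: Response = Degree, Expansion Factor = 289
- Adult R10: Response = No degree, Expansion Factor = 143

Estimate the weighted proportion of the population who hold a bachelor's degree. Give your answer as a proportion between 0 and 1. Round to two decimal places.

Sum of weights for 'Degree' = 137 + 302 + 844 + 329 + 852 + 593 + 217 + 289 = 3563
Total weight = 137 + 302 + 176 + 844 + 329 + 852 + 593 + 217 + 289 + 143 = 3882
Weighted proportion = 3563 / 3882 = 0.91782586

0.92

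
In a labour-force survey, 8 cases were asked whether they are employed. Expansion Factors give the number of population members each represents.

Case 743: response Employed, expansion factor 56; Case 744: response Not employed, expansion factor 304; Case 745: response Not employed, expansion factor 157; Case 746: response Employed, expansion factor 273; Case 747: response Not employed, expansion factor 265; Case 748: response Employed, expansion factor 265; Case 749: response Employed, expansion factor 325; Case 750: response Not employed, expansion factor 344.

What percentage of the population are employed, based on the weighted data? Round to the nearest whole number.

Sum of weights for 'Employed' = 56 + 273 + 265 + 325 = 919
Total weight = 56 + 304 + 157 + 273 + 265 + 265 + 325 + 344 = 1989
Weighted proportion = 919 / 1989 = 0.46204123 → 46.204123%

46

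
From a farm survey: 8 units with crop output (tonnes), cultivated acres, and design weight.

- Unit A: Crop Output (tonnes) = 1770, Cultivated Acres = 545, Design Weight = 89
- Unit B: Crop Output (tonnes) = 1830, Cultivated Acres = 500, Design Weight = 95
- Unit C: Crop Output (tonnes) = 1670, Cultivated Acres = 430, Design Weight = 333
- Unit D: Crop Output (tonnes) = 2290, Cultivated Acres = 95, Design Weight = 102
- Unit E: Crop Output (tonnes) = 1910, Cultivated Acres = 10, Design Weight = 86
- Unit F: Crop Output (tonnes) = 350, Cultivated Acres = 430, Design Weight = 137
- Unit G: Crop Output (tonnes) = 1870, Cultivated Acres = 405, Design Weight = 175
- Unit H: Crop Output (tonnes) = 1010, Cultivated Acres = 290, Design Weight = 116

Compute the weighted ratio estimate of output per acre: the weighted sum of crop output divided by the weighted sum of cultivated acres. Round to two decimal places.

Σ wᵢ·y = 1770×89 + 1830×95 + 1670×333 + 2290×102 + 1910×86 + 350×137 + 1870×175 + 1010×116
  = 157530 + 173850 + 556110 + 233580 + 164260 + 47950 + 327250 + 117160 = 1777690
Σ wᵢ·x = 545×89 + 500×95 + 430×333 + 95×102 + 10×86 + 430×137 + 405×175 + 290×116
  = 48505 + 47500 + 143190 + 9690 + 860 + 58910 + 70875 + 33640 = 413170
Ratio = 1777690 / 413170 = 4.3025631

4.30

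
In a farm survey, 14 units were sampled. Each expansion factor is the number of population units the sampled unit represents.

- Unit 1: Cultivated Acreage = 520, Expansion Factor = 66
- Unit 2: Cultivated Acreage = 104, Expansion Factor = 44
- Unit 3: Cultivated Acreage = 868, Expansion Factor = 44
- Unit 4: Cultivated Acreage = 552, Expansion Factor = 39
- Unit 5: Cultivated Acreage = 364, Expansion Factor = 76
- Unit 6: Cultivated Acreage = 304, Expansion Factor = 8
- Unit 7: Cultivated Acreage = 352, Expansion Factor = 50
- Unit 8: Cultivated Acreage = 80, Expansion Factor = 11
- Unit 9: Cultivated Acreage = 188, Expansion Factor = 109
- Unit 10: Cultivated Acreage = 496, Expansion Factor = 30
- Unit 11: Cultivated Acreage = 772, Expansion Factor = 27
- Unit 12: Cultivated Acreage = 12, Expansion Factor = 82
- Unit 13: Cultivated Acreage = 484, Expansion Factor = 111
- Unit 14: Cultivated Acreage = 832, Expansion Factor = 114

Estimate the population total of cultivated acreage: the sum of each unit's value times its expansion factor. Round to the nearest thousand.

353000

Weighted total = 352964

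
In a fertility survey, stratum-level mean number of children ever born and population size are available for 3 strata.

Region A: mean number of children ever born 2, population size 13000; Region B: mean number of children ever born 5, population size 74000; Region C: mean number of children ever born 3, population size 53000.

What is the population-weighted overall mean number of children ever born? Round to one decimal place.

Σ Nₕ·x̄ₕ = 555000
Σ Nₕ = 13000 + 74000 + 53000 = 140000
Overall mean = 555000 / 140000 = 3.9642857

4.0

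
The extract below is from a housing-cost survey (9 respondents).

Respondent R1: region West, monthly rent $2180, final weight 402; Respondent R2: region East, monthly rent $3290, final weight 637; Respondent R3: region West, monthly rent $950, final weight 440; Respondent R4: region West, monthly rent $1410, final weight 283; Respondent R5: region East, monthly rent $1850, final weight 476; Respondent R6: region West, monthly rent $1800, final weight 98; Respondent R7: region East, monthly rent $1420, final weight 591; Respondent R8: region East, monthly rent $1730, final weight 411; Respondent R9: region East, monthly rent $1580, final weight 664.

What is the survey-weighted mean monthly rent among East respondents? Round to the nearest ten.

East rows: R2, R5, R7, R8, R9
Weighted sum = 3290×637 + 1850×476 + 1420×591 + 1730×411 + 1580×664
  = 5575700
Sum of weights = 2779
Weighted mean = 5575700 / 2779 = 2006.3692

2010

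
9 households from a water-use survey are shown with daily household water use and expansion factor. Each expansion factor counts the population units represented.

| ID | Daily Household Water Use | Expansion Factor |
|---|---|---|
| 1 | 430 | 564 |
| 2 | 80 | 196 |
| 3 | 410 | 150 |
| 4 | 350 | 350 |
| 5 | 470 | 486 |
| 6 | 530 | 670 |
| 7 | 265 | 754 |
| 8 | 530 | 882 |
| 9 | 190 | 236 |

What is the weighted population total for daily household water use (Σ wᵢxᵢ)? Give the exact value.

1737830

Weighted total = 430×564 + 80×196 + 410×150 + 350×350 + 470×486 + 530×670 + 265×754 + 530×882 + 190×236
  = 242520 + 15680 + 61500 + 122500 + 228420 + 355100 + 199810 + 467460 + 44840 = 1737830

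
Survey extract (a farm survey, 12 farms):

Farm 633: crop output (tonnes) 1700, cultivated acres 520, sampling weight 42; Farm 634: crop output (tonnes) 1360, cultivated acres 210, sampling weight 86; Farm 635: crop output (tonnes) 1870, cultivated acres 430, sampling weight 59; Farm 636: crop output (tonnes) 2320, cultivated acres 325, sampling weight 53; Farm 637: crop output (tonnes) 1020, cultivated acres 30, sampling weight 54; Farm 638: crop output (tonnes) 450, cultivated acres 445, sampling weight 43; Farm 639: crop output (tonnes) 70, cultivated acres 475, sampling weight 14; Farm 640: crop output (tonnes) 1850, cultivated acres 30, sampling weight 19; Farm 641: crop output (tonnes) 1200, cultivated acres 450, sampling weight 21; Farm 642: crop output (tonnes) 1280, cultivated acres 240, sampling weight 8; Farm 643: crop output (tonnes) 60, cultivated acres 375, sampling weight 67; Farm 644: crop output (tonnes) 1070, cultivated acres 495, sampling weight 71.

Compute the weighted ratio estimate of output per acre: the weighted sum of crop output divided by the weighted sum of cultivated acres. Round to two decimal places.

Σ wᵢ·y = 1700×42 + 1360×86 + 1870×59 + 2320×53 + 1020×54 + 450×43 + 70×14 + 1850×19 + 1200×21 + 1280×8 + 60×67 + 1070×71
  = 71400 + 116960 + 110330 + 122960 + 55080 + 19350 + 980 + 35150 + 25200 + 10240 + 4020 + 75970 = 647640
Σ wᵢ·x = 520×42 + 210×86 + 430×59 + 325×53 + 30×54 + 445×43 + 475×14 + 30×19 + 450×21 + 240×8 + 375×67 + 495×71
  = 21840 + 18060 + 25370 + 17225 + 1620 + 19135 + 6650 + 570 + 9450 + 1920 + 25125 + 35145 = 182110
Ratio = 647640 / 182110 = 3.5563121

3.56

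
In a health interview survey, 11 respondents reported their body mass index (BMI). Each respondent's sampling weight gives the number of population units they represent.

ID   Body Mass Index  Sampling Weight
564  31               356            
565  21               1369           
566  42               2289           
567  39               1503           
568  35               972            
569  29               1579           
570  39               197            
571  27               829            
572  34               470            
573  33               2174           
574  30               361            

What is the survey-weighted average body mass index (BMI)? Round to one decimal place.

33.3

Weighted sum = 31×356 + 21×1369 + 42×2289 + 39×1503 + 35×972 + 29×1579 + 39×197 + 27×829 + 34×470 + 33×2174 + 30×361
  = 11036 + 28749 + 96138 + 58617 + 34020 + 45791 + 7683 + 22383 + 15980 + 71742 + 10830 = 402969
Sum of weights = 356 + 1369 + 2289 + 1503 + 972 + 1579 + 197 + 829 + 470 + 2174 + 361 = 12099
Weighted mean = 402969 / 12099 = 33.305976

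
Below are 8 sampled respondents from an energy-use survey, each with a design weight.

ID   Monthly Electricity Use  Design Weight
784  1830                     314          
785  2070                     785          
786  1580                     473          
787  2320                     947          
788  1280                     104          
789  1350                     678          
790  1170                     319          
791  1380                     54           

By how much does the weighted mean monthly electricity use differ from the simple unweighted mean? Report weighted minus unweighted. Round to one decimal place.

184.8

Unweighted sum = 12980
Unweighted mean = 12980 / 8 = 1622.5
Weighted sum = 1830×314 + 2070×785 + 1580×473 + 2320×947 + 1280×104 + 1350×678 + 1170×319 + 1380×54
  = 574620 + 1624950 + 747340 + 2197040 + 133120 + 915300 + 373230 + 74520 = 6640120
Sum of weights = 314 + 785 + 473 + 947 + 104 + 678 + 319 + 54 = 3674
Weighted mean = 6640120 / 3674 = 1807.3272
Difference (weighted minus unweighted) = 184.82716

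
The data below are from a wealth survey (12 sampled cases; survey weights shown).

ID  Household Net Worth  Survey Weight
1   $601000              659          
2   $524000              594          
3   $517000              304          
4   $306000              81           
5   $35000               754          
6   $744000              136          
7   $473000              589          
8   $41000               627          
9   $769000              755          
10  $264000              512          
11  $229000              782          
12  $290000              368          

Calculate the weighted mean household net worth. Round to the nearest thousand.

377000

Weighted sum = 601000×659 + 524000×594 + 517000×304 + 306000×81 + 35000×754 + 744000×136 + 473000×589 + 41000×627 + 769000×755 + 264000×512 + 229000×782 + 290000×368
  = 396059000 + 311256000 + 157168000 + 24786000 + 26390000 + 101184000 + 278597000 + 25707000 + 580595000 + 135168000 + 179078000 + 106720000 = 2322708000
Sum of weights = 659 + 594 + 304 + 81 + 754 + 136 + 589 + 627 + 755 + 512 + 782 + 368 = 6161
Weighted mean = 2322708000 / 6161 = 377001.79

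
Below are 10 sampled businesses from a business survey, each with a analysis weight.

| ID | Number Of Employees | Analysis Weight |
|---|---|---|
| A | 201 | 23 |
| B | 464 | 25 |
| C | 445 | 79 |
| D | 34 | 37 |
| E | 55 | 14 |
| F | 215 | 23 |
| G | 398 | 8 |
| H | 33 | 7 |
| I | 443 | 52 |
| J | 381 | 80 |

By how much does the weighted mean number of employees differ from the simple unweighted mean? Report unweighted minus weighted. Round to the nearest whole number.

-64

Unweighted sum = 201 + 464 + 445 + 34 + 55 + 215 + 398 + 33 + 443 + 381 = 2669
Unweighted mean = 2669 / 10 = 266.9
Weighted sum = 201×23 + 464×25 + 445×79 + 34×37 + 55×14 + 215×23 + 398×8 + 33×7 + 443×52 + 381×80
  = 115282
Sum of weights = 23 + 25 + 79 + 37 + 14 + 23 + 8 + 7 + 52 + 80 = 348
Weighted mean = 115282 / 348 = 331.27011
Difference (unweighted minus weighted) = -64.370115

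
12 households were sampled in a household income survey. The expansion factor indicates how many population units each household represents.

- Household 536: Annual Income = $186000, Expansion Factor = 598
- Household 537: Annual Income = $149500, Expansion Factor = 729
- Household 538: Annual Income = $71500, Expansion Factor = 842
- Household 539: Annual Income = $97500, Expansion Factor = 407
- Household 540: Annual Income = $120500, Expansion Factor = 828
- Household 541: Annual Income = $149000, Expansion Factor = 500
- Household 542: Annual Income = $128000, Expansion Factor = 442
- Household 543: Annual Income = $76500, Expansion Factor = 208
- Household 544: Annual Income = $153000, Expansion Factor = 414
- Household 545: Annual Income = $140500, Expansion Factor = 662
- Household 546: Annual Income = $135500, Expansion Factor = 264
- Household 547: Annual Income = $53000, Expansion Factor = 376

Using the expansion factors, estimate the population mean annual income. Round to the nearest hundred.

124200

Weighted sum = 186000×598 + 149500×729 + 71500×842 + 97500×407 + 120500×828 + 149000×500 + 128000×442 + 76500×208 + 153000×414 + 140500×662 + 135500×264 + 53000×376
  = 111228000 + 108985500 + 60203000 + 39682500 + 99774000 + 74500000 + 56576000 + 15912000 + 63342000 + 93011000 + 35772000 + 19928000 = 778914000
Sum of weights = 598 + 729 + 842 + 407 + 828 + 500 + 442 + 208 + 414 + 662 + 264 + 376 = 6270
Weighted mean = 778914000 / 6270 = 124228.71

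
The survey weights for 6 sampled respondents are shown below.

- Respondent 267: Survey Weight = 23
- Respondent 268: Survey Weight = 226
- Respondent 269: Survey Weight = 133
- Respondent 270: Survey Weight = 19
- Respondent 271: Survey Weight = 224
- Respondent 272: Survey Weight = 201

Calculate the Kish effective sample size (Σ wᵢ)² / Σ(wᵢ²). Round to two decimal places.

4.26

Σ wᵢ = 23 + 226 + 133 + 19 + 224 + 201 = 826
Σ wᵢ² = 529 + 51076 + 17689 + 361 + 50176 + 40401 = 160232
n_eff = 826² / 160232 = 682276 / 160232 = 4.2580508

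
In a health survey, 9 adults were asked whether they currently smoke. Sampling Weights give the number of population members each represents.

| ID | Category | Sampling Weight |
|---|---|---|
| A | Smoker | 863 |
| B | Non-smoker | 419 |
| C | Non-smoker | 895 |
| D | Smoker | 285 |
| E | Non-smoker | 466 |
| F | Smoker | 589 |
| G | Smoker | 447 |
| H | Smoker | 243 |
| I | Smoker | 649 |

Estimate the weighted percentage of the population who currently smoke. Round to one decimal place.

Sum of weights for 'Smoker' = 863 + 285 + 589 + 447 + 243 + 649 = 3076
Total weight = 863 + 419 + 895 + 285 + 466 + 589 + 447 + 243 + 649 = 4856
Weighted proportion = 3076 / 4856 = 0.63344316 → 63.344316%

63.3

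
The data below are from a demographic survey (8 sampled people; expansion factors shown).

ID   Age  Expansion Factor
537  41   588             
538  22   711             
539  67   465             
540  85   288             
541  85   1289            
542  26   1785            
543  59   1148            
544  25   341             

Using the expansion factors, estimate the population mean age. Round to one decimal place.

49.5

Weighted sum = 41×588 + 22×711 + 67×465 + 85×288 + 85×1289 + 26×1785 + 59×1148 + 25×341
  = 24108 + 15642 + 31155 + 24480 + 109565 + 46410 + 67732 + 8525 = 327617
Sum of weights = 588 + 711 + 465 + 288 + 1289 + 1785 + 1148 + 341 = 6615
Weighted mean = 327617 / 6615 = 49.526379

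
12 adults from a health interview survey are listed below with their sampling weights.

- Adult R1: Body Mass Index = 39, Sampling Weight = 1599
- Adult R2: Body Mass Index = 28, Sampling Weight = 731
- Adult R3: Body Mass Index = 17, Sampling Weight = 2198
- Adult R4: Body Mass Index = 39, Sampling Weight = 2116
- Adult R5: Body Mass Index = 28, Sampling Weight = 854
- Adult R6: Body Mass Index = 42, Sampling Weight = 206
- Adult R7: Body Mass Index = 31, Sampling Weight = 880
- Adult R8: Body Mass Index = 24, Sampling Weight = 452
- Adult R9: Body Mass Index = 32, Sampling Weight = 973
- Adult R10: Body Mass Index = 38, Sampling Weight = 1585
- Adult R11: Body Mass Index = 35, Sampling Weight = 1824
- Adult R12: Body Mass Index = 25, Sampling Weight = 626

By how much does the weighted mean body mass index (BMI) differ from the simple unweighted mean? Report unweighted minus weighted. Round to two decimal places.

Unweighted sum = 39 + 28 + 17 + 39 + 28 + 42 + 31 + 24 + 32 + 38 + 35 + 25 = 378
Unweighted mean = 378 / 12 = 31.5
Weighted sum = 39×1599 + 28×731 + 17×2198 + 39×2116 + 28×854 + 42×206 + 31×880 + 24×452 + 32×973 + 38×1585 + 35×1824 + 25×626
  = 444267
Sum of weights = 1599 + 731 + 2198 + 2116 + 854 + 206 + 880 + 452 + 973 + 1585 + 1824 + 626 = 14044
Weighted mean = 444267 / 14044 = 31.633936
Difference (unweighted minus weighted) = -0.1339362

-0.13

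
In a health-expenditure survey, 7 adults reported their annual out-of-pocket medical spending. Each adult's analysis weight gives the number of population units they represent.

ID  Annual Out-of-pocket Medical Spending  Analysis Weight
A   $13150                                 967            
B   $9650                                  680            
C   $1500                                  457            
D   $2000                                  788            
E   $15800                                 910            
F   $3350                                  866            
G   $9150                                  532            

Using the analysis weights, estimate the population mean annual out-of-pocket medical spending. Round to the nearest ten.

8400

Weighted sum = 43686450
Sum of weights = 967 + 680 + 457 + 788 + 910 + 866 + 532 = 5200
Weighted mean = 43686450 / 5200 = 8401.2404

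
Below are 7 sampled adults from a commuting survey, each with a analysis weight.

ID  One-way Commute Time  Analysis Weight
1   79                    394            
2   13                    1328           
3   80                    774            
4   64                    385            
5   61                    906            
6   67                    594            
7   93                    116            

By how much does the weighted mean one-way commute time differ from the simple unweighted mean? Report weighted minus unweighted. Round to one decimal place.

Unweighted sum = 79 + 13 + 80 + 64 + 61 + 67 + 93 = 457
Unweighted mean = 457 / 7 = 65.285714
Weighted sum = 79×394 + 13×1328 + 80×774 + 64×385 + 61×906 + 67×594 + 93×116
  = 31126 + 17264 + 61920 + 24640 + 55266 + 39798 + 10788 = 240802
Sum of weights = 4497
Weighted mean = 240802 / 4497 = 53.547254
Difference (weighted minus unweighted) = -11.738461

-11.7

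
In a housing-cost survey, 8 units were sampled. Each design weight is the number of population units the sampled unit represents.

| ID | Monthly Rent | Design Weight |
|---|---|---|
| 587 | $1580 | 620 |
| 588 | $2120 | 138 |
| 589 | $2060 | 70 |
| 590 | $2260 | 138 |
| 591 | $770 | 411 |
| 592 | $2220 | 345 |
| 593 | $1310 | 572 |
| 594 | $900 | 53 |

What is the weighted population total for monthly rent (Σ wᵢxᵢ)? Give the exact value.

3607630

Weighted total = 3607630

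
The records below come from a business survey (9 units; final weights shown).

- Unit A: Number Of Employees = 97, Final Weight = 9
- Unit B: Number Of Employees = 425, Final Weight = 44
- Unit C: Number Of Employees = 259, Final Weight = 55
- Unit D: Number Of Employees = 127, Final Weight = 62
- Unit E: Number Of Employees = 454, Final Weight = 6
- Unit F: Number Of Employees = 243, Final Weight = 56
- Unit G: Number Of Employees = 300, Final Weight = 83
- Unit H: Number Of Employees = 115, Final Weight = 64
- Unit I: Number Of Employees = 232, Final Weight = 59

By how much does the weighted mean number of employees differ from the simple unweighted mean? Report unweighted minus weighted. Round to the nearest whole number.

13

Unweighted sum = 97 + 425 + 259 + 127 + 454 + 243 + 300 + 115 + 232 = 2252
Unweighted mean = 2252 / 9 = 250.22222
Weighted sum = 103972
Sum of weights = 9 + 44 + 55 + 62 + 6 + 56 + 83 + 64 + 59 = 438
Weighted mean = 103972 / 438 = 237.379
Difference (unweighted minus weighted) = 12.843227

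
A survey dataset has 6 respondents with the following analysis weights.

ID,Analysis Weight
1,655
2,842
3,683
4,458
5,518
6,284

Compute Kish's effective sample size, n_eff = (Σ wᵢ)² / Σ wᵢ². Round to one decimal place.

Σ wᵢ = 655 + 842 + 683 + 458 + 518 + 284 = 3440
Σ wᵢ² = 429025 + 708964 + 466489 + 209764 + 268324 + 80656 = 2163222
n_eff = 3440² / 2163222 = 11833600 / 2163222 = 5.4703586

5.5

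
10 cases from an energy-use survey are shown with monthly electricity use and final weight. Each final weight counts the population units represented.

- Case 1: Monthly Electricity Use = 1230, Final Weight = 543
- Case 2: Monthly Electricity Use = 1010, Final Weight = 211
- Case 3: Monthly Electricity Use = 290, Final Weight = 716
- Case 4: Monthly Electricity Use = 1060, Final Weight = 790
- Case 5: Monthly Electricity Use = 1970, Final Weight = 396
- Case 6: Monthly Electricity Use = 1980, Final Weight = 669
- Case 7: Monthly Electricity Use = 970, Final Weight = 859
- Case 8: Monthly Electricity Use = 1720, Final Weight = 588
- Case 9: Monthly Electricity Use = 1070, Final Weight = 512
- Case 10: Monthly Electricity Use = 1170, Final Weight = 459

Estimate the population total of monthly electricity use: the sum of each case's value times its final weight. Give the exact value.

6960240

Weighted total = 1230×543 + 1010×211 + 290×716 + 1060×790 + 1970×396 + 1980×669 + 970×859 + 1720×588 + 1070×512 + 1170×459
  = 667890 + 213110 + 207640 + 837400 + 780120 + 1324620 + 833230 + 1011360 + 547840 + 537030 = 6960240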